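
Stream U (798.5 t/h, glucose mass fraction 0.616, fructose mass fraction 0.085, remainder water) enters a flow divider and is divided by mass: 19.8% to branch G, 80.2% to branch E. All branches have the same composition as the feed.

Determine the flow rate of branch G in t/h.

158.1 t/h

Branch G flow = 0.198×798.5 = 158.1 t/h.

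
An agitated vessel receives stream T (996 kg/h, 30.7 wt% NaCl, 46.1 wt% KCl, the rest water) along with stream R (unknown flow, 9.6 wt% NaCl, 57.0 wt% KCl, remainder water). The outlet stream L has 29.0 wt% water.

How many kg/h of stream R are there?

Let R be the unknown flow. Total out = 996 + R.
water balance: 231.07 + 0.334·R = 0.290·(996 + R)
(0.334 − 0.290)·R = 0.290×996 − 231.07 = 57.768
R = 57.768 / 0.044 = 1312.9 kg/h

1313 kg/h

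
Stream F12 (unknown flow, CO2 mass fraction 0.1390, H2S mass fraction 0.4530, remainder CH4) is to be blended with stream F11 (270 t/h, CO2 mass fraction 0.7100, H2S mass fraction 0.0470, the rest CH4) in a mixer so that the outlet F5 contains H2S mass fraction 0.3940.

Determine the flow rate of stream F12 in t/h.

1588 t/h

Let F12 be the unknown flow. Total out = 270 + F12.
H2S balance: 12.69 + 0.453·F12 = 0.394·(270 + F12)
(0.453 − 0.394)·F12 = 0.394×270 − 12.69 = 93.69
F12 = 93.69 / 0.059 = 1588 t/h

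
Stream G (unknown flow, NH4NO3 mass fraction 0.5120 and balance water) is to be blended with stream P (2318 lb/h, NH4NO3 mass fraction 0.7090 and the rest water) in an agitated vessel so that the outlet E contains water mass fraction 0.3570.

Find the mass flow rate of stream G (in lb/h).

1168 lb/h

Let G be the unknown flow. Total out = 2318 + G.
water balance: 674.54 + 0.488·G = 0.357·(2318 + G)
(0.488 − 0.357)·G = 0.357×2318 − 674.54 = 152.99
G = 152.99 / 0.131 = 1167.8 lb/h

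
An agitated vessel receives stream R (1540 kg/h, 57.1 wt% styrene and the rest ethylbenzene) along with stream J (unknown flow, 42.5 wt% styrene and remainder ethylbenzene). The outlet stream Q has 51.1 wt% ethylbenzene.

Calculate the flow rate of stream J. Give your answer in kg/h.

1973 kg/h

Let J be the unknown flow. Total out = 1540 + J.
ethylbenzene balance: 660.66 + 0.575·J = 0.511·(1540 + J)
(0.575 − 0.511)·J = 0.511×1540 − 660.66 = 126.28
J = 126.28 / 0.064 = 1973.1 kg/h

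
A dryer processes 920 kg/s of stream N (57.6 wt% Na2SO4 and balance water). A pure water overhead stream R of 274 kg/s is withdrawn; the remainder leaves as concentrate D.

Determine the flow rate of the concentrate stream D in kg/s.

646 kg/s

Concentrate = 920 − 274 = 646 kg/s.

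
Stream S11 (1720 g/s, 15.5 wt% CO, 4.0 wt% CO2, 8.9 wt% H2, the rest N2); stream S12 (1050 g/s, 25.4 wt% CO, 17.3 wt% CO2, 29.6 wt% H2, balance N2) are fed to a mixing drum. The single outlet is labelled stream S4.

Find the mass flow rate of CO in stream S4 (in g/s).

CO out = CO in = 1720×0.155 + 1050×0.254 = 533.3 g/s.

533.3 g/s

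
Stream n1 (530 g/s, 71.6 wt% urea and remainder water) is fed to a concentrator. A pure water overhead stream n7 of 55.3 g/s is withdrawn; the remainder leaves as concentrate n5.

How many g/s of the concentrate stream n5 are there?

474.7 g/s

Concentrate = 530 − 55.3 = 474.7 g/s.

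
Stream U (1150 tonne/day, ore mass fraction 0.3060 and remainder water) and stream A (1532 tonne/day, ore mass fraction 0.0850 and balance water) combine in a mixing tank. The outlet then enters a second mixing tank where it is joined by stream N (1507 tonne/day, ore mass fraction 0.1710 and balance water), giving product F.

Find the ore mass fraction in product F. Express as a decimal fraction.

Overall, product flow = 4189 tonne/day.
ore in = 1150×0.306 + 1532×0.085 + 1507×0.171 = 739.82 tonne/day.
ore fraction in F = 0.1766.

0.1766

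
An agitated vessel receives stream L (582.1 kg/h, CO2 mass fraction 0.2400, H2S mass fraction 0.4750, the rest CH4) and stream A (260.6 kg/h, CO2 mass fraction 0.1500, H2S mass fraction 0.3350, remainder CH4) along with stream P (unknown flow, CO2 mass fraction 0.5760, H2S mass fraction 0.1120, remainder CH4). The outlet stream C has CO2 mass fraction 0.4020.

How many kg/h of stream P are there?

Let P be the unknown flow. Total out = 842.7 + P.
CO2 balance: 178.79 + 0.576·P = 0.402·(842.7 + P)
(0.576 − 0.402)·P = 0.402×842.7 − 178.79 = 159.97
P = 159.97 / 0.174 = 919.38 kg/h

919.4 kg/h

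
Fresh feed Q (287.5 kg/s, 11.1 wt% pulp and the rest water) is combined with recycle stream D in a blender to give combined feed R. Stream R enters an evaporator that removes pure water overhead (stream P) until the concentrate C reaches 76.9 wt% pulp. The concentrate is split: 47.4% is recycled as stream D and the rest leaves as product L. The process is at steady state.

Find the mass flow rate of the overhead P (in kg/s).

Overall pulp balance (none leaves overhead): pulp in fresh feed = pulp in product, i.e. 287.5×0.111 = (1−0.474)·C·0.769.
C = 31.913/(0.769×0.526) = 78.895 kg/s.
Recycle D = 0.474×78.895 = 37.396 kg/s.
Combined feed R = 287.5 + 37.396 = 324.9 kg/s.
Overhead P = R − C = 324.9 − 78.895 = 246 kg/s.

246 kg/s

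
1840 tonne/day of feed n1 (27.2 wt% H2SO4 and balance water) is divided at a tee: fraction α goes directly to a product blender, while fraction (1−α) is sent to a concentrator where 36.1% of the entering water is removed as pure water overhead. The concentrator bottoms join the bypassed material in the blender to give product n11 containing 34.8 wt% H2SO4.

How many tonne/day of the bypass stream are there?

All 1840×0.272 = 500.48 tonne/day of H2SO4 reaches n11, so n11 = 500.48/0.348 = 1438.2 tonne/day and vapour = 401.84 tonne/day.
The evaporator receives (1−α)·1840 of feed at 0.728 water and removes 0.361 of that water:
0.361×0.728×(1−α)×1840 = 401.84
(1−α) = 401.84/483.57 = 0.8310;  α = 0.1690.
Bypass flow = 0.1690×1840 = 310.98 tonne/day.

311 tonne/day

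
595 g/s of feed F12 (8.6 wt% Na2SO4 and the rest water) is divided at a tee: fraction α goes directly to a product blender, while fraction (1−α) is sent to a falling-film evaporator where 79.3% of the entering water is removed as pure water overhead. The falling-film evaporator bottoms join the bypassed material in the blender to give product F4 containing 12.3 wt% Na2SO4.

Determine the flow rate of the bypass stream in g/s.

348.1 g/s

All 595×0.086 = 51.17 g/s of Na2SO4 reaches F4, so F4 = 51.17/0.123 = 416.02 g/s and vapour = 178.98 g/s.
The evaporator receives (1−α)·595 of feed at 0.914 water and removes 0.793 of that water:
0.793×0.914×(1−α)×595 = 178.98
(1−α) = 178.98/431.26 = 0.4150;  α = 0.5850.
Bypass flow = 0.5850×595 = 348.06 g/s.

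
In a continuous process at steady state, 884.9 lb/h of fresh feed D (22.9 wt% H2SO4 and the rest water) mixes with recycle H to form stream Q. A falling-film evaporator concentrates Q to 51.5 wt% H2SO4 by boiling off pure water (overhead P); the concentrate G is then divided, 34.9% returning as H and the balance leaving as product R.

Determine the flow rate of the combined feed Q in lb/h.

1096 lb/h

Overall H2SO4 balance (none leaves overhead): H2SO4 in fresh feed = H2SO4 in product, i.e. 884.9×0.229 = (1−0.349)·G·0.515.
G = 202.64/(0.515×0.651) = 604.42 lb/h.
Recycle H = 0.349×604.42 = 210.94 lb/h.
Combined feed Q = 884.9 + 210.94 = 1095.8 lb/h.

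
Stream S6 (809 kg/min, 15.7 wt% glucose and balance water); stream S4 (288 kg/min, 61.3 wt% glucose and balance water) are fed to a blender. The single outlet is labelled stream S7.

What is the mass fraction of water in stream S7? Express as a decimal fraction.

Total flow out = 809 + 288 = 1097 kg/min.
water in = 809×0.843 + 288×0.387 = 793.44 kg/min.
water mass fraction in S7 = 793.44/1097 = 0.7233.

0.7233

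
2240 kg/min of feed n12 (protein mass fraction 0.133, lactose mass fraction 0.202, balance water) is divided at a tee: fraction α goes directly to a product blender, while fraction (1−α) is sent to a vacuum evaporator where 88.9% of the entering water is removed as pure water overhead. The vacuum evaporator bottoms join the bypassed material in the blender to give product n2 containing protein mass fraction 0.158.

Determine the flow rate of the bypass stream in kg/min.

All 2240×0.133 = 297.92 kg/min of protein reaches n2, so n2 = 297.92/0.158 = 1885.6 kg/min and vapour = 354.43 kg/min.
The evaporator receives (1−α)·2240 of feed at 0.665 water and removes 0.889 of that water:
0.889×0.665×(1−α)×2240 = 354.43
(1−α) = 354.43/1324.3 = 0.2676;  α = 0.7324.
Bypass flow = 0.7324×2240 = 1640.5 kg/min.

1640 kg/min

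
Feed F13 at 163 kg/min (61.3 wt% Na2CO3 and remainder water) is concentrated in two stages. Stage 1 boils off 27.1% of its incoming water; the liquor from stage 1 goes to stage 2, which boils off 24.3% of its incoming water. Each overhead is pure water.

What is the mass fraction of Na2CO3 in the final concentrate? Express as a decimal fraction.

0.742

water in feed = 163×0.387 = 63.081 kg/min.
After stage 1: water left = (1−0.271)×63.081 = 45.986; stream total = 145.91 kg/min.
After stage 2: water left = (1−0.243)×45.986 = 34.811; final concentrate = 134.73 kg/min.
Na2CO3 fraction = 99.919/134.73 = 0.742.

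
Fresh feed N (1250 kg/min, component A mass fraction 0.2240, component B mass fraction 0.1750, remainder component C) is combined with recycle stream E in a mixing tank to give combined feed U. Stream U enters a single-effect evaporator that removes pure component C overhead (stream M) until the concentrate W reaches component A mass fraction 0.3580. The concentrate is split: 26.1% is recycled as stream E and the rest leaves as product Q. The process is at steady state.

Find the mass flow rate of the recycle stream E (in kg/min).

Overall component A balance (none leaves overhead): component A in fresh feed = component A in product, i.e. 1250×0.224 = (1−0.261)·W·0.358.
W = 280/(0.358×0.739) = 1058.4 kg/min.
Recycle E = 0.261×1058.4 = 276.23 kg/min.

276.2 kg/min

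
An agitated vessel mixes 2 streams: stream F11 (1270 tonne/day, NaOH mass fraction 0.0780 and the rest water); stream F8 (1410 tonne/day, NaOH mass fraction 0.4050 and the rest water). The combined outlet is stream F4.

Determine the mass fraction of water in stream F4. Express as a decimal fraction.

Total flow out = 1270 + 1410 = 2680 tonne/day.
water in = 1270×0.922 + 1410×0.595 = 2009.9 tonne/day.
water mass fraction in F4 = 2009.9/2680 = 0.7500.

0.7500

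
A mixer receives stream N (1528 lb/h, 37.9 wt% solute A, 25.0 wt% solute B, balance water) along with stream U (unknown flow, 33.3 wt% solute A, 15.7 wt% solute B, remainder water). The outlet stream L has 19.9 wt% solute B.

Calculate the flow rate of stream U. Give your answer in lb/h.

1855 lb/h

Let U be the unknown flow. Total out = 1528 + U.
solute B balance: 382 + 0.157·U = 0.199·(1528 + U)
(0.157 − 0.199)·U = 0.199×1528 − 382 = -77.928
U = -77.928 / -0.042 = 1855.4 lb/h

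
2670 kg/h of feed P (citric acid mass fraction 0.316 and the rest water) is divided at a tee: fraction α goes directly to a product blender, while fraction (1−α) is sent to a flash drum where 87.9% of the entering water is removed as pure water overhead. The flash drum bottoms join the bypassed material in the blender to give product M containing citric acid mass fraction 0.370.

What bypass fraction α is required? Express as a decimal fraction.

0.757

All 2670×0.316 = 843.72 kg/h of citric acid reaches M, so M = 843.72/0.370 = 2280.3 kg/h and vapour = 389.68 kg/h.
The evaporator receives (1−α)·2670 of feed at 0.684 water and removes 0.879 of that water:
0.879×0.684×(1−α)×2670 = 389.68
(1−α) = 389.68/1605.3 = 0.2427;  α = 0.7573.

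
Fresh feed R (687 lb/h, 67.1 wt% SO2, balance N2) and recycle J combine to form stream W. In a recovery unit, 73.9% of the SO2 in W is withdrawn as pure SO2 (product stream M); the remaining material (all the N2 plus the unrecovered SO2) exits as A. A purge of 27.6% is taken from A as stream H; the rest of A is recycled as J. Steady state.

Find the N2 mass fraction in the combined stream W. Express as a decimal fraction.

N2 enters only via R and leaves only via the purge: 687×0.329 = 0.276×(N2 in A), and the recovery unit passes all N2, so N2 in W = N2 in A = 818.92 lb/h.
SO2 in W: m_A = 687×0.671 + (1−0.276)·(1−0.739)·m_A, so m_A = 460.98/0.8110 = 568.38 lb/h.
W = 568.38 + 818.92 = 1387.3 lb/h.
N2 fraction in W = 818.92/1387.3 = 0.590.

0.590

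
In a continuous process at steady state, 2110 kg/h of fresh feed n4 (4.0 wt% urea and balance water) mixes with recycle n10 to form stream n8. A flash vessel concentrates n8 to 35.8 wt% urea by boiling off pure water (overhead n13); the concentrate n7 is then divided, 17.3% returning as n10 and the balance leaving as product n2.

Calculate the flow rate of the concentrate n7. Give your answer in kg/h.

285.1 kg/h

Overall urea balance (none leaves overhead): urea in fresh feed = urea in product, i.e. 2110×0.040 = (1−0.173)·n7·0.358.
n7 = 84.4/(0.358×0.827) = 285.07 kg/h.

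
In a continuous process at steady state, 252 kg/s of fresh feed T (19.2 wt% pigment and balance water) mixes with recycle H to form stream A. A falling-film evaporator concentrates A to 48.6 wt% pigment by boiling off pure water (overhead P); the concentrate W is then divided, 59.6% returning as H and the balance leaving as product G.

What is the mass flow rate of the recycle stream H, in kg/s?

146.9 kg/s

Overall pigment balance (none leaves overhead): pigment in fresh feed = pigment in product, i.e. 252×0.192 = (1−0.596)·W·0.486.
W = 48.384/(0.486×0.404) = 246.42 kg/s.
Recycle H = 0.596×246.42 = 146.87 kg/s.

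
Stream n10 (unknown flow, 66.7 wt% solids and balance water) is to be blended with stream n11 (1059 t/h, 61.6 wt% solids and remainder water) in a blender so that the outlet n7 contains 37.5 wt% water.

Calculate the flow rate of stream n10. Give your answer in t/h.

Let n10 be the unknown flow. Total out = 1059 + n10.
water balance: 406.66 + 0.333·n10 = 0.375·(1059 + n10)
(0.333 − 0.375)·n10 = 0.375×1059 − 406.66 = -9.531
n10 = -9.531 / -0.042 = 226.93 t/h

226.9 t/h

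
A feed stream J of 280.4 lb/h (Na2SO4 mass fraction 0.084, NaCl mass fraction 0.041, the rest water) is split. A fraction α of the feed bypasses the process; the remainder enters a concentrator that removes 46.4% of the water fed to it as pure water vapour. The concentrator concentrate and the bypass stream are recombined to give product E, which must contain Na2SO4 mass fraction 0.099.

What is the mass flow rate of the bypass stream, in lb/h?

All 280.4×0.084 = 23.554 lb/h of Na2SO4 reaches E, so E = 23.554/0.099 = 237.92 lb/h and vapour = 42.485 lb/h.
The evaporator receives (1−α)·280.4 of feed at 0.875 water and removes 0.464 of that water:
0.464×0.875×(1−α)×280.4 = 42.485
(1−α) = 42.485/113.84 = 0.3732;  α = 0.6268.
Bypass flow = 0.6268×280.4 = 175.76 lb/h.

175.8 lb/h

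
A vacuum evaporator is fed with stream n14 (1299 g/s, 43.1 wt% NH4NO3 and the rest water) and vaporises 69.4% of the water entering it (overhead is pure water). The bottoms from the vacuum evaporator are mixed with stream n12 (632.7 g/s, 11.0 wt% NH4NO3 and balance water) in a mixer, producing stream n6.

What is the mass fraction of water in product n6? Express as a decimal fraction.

0.5563

Vapour removed = 0.694×0.569×1299 = 512.96 g/s; concentrate = 786.04 g/s.
water reaching the mixer = 226.17 (from concentrate) + 632.7×0.890 = 789.28 g/s.
Product flow = 786.04 + 632.7 = 1418.7 g/s; water fraction = 0.5563.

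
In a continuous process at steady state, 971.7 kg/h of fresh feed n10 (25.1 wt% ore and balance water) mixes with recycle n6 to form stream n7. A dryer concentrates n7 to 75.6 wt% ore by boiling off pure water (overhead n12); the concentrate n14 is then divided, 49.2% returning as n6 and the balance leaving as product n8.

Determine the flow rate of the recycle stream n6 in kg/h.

312.5 kg/h

Overall ore balance (none leaves overhead): ore in fresh feed = ore in product, i.e. 971.7×0.251 = (1−0.492)·n14·0.756.
n14 = 243.9/(0.756×0.508) = 635.07 kg/h.
Recycle n6 = 0.492×635.07 = 312.45 kg/h.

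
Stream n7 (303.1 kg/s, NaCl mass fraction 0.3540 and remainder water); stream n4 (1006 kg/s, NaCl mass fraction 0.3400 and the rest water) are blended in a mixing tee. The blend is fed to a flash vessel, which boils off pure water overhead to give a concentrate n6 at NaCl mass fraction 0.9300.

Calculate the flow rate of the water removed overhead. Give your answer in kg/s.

NaCl entering = 303.1×0.354 + 1006×0.340 = 449.34 kg/s.
All NaCl reports to n6, so n6 = 449.34/0.930 = 483.16 kg/s.
Total feed = 1309.1 kg/s; overhead = 1309.1 − 483.16 = 825.94 kg/s.

825.9 kg/s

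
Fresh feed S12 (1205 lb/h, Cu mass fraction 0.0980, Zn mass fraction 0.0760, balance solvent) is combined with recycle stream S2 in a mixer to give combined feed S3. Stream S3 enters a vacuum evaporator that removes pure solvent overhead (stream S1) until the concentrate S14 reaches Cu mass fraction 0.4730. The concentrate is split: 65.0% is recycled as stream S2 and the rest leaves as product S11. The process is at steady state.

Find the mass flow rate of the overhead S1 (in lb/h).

Overall Cu balance (none leaves overhead): Cu in fresh feed = Cu in product, i.e. 1205×0.098 = (1−0.650)·S14·0.473.
S14 = 118.09/(0.473×0.350) = 713.32 lb/h.
Recycle S2 = 0.650×713.32 = 463.66 lb/h.
Combined feed S3 = 1205 + 463.66 = 1668.7 lb/h.
Overhead S1 = S3 − S14 = 1668.7 − 713.32 = 955.34 lb/h.

955.3 lb/h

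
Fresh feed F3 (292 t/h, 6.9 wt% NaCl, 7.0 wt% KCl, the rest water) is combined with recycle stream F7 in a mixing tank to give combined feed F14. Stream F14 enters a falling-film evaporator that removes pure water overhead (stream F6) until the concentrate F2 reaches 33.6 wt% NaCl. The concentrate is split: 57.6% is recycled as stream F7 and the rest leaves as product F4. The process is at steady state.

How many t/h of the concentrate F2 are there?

141.4 t/h

Overall NaCl balance (none leaves overhead): NaCl in fresh feed = NaCl in product, i.e. 292×0.069 = (1−0.576)·F2·0.336.
F2 = 20.148/(0.336×0.424) = 141.43 t/h.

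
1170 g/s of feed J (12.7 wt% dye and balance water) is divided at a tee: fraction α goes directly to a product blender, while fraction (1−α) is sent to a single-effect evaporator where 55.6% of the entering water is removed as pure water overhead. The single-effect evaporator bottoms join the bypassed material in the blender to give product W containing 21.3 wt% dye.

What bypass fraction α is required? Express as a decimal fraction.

All 1170×0.127 = 148.59 g/s of dye reaches W, so W = 148.59/0.213 = 697.61 g/s and vapour = 472.39 g/s.
The evaporator receives (1−α)·1170 of feed at 0.873 water and removes 0.556 of that water:
0.556×0.873×(1−α)×1170 = 472.39
(1−α) = 472.39/567.9 = 0.8318;  α = 0.1682.

0.168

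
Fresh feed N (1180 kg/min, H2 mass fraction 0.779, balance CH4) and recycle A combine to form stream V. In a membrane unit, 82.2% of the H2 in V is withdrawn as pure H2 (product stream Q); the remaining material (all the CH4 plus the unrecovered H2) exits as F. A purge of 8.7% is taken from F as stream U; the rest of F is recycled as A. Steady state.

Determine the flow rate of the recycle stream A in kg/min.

CH4 enters only via N and leaves only via the purge: 1180×0.221 = 0.087×(CH4 in F), and the membrane unit passes all CH4, so CH4 in V = CH4 in F = 2997.5 kg/min.
H2 in V: m_A = 1180×0.779 + (1−0.087)·(1−0.822)·m_A, so m_A = 919.22/0.8375 = 1097.6 kg/min.
F = (1−0.822)×1097.6 + 2997.5 = 3192.8 kg/min.
Recycle A = (1−0.087)×3192.8 = 2915.1 kg/min.

2915 kg/min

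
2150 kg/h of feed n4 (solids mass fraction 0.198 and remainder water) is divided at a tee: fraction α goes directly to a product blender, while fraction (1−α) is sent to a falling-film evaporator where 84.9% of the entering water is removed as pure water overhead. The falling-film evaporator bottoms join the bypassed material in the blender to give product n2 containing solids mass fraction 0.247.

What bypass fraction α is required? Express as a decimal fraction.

0.709

All 2150×0.198 = 425.7 kg/h of solids reaches n2, so n2 = 425.7/0.247 = 1723.5 kg/h and vapour = 426.52 kg/h.
The evaporator receives (1−α)·2150 of feed at 0.802 water and removes 0.849 of that water:
0.849×0.802×(1−α)×2150 = 426.52
(1−α) = 426.52/1463.9 = 0.2914;  α = 0.7086.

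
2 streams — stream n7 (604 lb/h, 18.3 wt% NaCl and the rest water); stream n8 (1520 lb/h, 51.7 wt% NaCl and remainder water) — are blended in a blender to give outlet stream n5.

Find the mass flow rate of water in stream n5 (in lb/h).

water out = water in = 604×0.817 + 1520×0.483 = 1227.6 lb/h.

1228 lb/h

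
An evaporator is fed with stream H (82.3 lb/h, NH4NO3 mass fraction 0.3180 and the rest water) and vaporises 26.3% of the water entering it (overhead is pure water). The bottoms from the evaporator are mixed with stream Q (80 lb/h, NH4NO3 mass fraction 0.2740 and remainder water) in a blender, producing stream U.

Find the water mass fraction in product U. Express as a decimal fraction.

Vapour removed = 0.263×0.682×82.3 = 14.762 lb/h; concentrate = 67.538 lb/h.
water reaching the mixer = 41.367 (from concentrate) + 80×0.726 = 99.447 lb/h.
Product flow = 67.538 + 80 = 147.54 lb/h; water fraction = 0.6740.

0.6740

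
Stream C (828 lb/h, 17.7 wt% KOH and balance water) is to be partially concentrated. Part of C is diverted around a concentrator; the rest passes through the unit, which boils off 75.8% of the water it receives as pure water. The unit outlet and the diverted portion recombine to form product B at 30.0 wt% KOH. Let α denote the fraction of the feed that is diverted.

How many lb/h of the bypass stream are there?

283.8 lb/h

All 828×0.177 = 146.56 lb/h of KOH reaches B, so B = 146.56/0.300 = 488.52 lb/h and vapour = 339.48 lb/h.
The evaporator receives (1−α)·828 of feed at 0.823 water and removes 0.758 of that water:
0.758×0.823×(1−α)×828 = 339.48
(1−α) = 339.48/516.53 = 0.6572;  α = 0.3428.
Bypass flow = 0.3428×828 = 283.82 lb/h.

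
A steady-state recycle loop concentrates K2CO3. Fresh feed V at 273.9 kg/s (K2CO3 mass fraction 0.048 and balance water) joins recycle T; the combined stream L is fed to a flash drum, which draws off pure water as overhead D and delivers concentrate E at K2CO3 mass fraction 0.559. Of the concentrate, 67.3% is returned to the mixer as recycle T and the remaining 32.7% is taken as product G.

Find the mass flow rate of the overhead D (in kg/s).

Overall K2CO3 balance (none leaves overhead): K2CO3 in fresh feed = K2CO3 in product, i.e. 273.9×0.048 = (1−0.673)·E·0.559.
E = 13.147/(0.559×0.327) = 71.924 kg/s.
Recycle T = 0.673×71.924 = 48.405 kg/s.
Combined feed L = 273.9 + 48.405 = 322.3 kg/s.
Overhead D = L − E = 322.3 − 71.924 = 250.38 kg/s.

250.4 kg/s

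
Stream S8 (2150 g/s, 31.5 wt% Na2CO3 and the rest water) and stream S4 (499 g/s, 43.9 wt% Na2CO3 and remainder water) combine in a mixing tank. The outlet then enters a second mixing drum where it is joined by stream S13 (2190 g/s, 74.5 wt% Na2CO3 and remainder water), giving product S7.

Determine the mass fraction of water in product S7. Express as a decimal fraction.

Overall, product flow = 4839 g/s.
water in = 2150×0.685 + 499×0.561 + 2190×0.255 = 2311.1 g/s.
water fraction in S7 = 0.4776.

0.4776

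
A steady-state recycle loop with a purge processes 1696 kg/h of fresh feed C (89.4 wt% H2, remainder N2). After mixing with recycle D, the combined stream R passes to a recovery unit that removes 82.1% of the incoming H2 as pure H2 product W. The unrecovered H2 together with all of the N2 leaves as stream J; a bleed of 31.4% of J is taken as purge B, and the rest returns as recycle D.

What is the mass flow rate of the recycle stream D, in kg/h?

N2 enters only via C and leaves only via the purge: 1696×0.106 = 0.314×(N2 in J), and the recovery unit passes all N2, so N2 in R = N2 in J = 572.54 kg/h.
H2 in R: m_A = 1696×0.894 + (1−0.314)·(1−0.821)·m_A, so m_A = 1516.2/0.8772 = 1728.5 kg/h.
J = (1−0.821)×1728.5 + 572.54 = 881.93 kg/h.
Recycle D = (1−0.314)×881.93 = 605 kg/h.

605 kg/h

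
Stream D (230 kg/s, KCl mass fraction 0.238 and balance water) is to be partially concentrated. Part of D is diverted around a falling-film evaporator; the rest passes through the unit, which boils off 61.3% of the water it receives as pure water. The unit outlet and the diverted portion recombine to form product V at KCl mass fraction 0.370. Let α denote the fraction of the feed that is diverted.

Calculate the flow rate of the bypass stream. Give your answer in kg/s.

All 230×0.238 = 54.74 kg/s of KCl reaches V, so V = 54.74/0.370 = 147.95 kg/s and vapour = 82.054 kg/s.
The evaporator receives (1−α)·230 of feed at 0.762 water and removes 0.613 of that water:
0.613×0.762×(1−α)×230 = 82.054
(1−α) = 82.054/107.43 = 0.7638;  α = 0.2362.
Bypass flow = 0.2362×230 = 54.335 kg/s.

54.34 kg/s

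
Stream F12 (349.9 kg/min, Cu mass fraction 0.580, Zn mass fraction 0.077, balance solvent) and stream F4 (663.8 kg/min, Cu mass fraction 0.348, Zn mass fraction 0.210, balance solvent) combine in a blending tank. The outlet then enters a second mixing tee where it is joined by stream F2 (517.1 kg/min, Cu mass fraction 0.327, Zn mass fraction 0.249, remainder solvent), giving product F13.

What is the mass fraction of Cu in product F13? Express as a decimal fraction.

0.394

Overall, product flow = 1530.8 kg/min.
Cu in = 349.9×0.580 + 663.8×0.348 + 517.1×0.327 = 603.04 kg/min.
Cu fraction in F13 = 0.394.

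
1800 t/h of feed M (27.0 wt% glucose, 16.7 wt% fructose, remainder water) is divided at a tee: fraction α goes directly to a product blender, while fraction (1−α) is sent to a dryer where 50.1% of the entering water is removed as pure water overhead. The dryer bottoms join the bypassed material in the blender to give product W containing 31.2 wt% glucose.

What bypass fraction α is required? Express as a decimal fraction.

0.523

All 1800×0.270 = 486 t/h of glucose reaches W, so W = 486/0.312 = 1557.7 t/h and vapour = 242.31 t/h.
The evaporator receives (1−α)·1800 of feed at 0.563 water and removes 0.501 of that water:
0.501×0.563×(1−α)×1800 = 242.31
(1−α) = 242.31/507.71 = 0.4773;  α = 0.5227.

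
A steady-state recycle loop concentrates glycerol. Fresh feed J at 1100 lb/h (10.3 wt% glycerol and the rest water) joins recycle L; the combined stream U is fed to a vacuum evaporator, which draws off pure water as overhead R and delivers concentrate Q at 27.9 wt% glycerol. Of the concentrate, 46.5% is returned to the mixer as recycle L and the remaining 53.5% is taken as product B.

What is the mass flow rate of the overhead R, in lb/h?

Overall glycerol balance (none leaves overhead): glycerol in fresh feed = glycerol in product, i.e. 1100×0.103 = (1−0.465)·Q·0.279.
Q = 113.3/(0.279×0.535) = 759.05 lb/h.
Recycle L = 0.465×759.05 = 352.96 lb/h.
Combined feed U = 1100 + 352.96 = 1453 lb/h.
Overhead R = U − Q = 1453 − 759.05 = 693.91 lb/h.

693.9 lb/h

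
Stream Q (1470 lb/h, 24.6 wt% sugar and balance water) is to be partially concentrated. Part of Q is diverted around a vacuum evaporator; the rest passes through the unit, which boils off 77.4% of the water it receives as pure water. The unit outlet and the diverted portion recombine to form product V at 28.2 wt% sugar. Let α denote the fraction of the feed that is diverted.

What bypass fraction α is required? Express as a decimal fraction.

0.781

All 1470×0.246 = 361.62 lb/h of sugar reaches V, so V = 361.62/0.282 = 1282.3 lb/h and vapour = 187.66 lb/h.
The evaporator receives (1−α)·1470 of feed at 0.754 water and removes 0.774 of that water:
0.774×0.754×(1−α)×1470 = 187.66
(1−α) = 187.66/857.89 = 0.2187;  α = 0.7813.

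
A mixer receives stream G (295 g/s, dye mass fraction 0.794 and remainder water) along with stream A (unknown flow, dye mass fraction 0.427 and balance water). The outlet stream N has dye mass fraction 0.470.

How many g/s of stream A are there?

2223 g/s

Let A be the unknown flow. Total out = 295 + A.
dye balance: 234.23 + 0.427·A = 0.470·(295 + A)
(0.427 − 0.470)·A = 0.470×295 − 234.23 = -95.58
A = -95.58 / -0.043 = 2222.8 g/s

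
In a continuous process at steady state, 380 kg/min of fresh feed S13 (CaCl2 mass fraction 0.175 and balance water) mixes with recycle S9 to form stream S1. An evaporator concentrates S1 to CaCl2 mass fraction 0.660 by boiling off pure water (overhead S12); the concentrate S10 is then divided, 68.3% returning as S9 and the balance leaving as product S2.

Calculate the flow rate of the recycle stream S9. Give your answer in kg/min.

217.1 kg/min

Overall CaCl2 balance (none leaves overhead): CaCl2 in fresh feed = CaCl2 in product, i.e. 380×0.175 = (1−0.683)·S10·0.660.
S10 = 66.5/(0.660×0.317) = 317.85 kg/min.
Recycle S9 = 0.683×317.85 = 217.09 kg/min.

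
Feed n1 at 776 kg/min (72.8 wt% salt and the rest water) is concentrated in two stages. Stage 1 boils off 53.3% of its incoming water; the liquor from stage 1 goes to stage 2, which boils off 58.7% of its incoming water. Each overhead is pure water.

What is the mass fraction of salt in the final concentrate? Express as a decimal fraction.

water in feed = 776×0.272 = 211.07 kg/min.
After stage 1: water left = (1−0.533)×211.07 = 98.571; stream total = 663.5 kg/min.
After stage 2: water left = (1−0.587)×98.571 = 40.71; final concentrate = 605.64 kg/min.
salt fraction = 564.93/605.64 = 0.9328.

0.9328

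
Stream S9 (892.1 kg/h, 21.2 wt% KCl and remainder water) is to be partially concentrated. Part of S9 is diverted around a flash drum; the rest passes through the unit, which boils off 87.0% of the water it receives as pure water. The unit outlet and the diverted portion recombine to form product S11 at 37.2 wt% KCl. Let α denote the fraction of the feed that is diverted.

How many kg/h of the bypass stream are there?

All 892.1×0.212 = 189.13 kg/h of KCl reaches S11, so S11 = 189.13/0.372 = 508.4 kg/h and vapour = 383.7 kg/h.
The evaporator receives (1−α)·892.1 of feed at 0.788 water and removes 0.870 of that water:
0.870×0.788×(1−α)×892.1 = 383.7
(1−α) = 383.7/611.59 = 0.6274;  α = 0.3726.
Bypass flow = 0.3726×892.1 = 332.41 kg/h.

332.4 kg/h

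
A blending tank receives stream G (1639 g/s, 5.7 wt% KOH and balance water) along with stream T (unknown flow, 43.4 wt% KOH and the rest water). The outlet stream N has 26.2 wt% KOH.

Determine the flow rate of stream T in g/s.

1953 g/s

Let T be the unknown flow. Total out = 1639 + T.
KOH balance: 93.423 + 0.434·T = 0.262·(1639 + T)
(0.434 − 0.262)·T = 0.262×1639 − 93.423 = 336
T = 336 / 0.172 = 1953.5 g/s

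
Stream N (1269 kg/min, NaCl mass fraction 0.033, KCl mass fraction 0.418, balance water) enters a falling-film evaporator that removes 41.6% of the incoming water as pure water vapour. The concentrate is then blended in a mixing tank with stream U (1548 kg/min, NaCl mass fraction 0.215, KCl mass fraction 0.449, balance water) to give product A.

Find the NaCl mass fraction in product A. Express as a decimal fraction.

Vapour removed = 0.416×0.549×1269 = 289.82 kg/min; concentrate = 979.18 kg/min.
NaCl reaching the mixer = 41.877 (from concentrate) + 1548×0.215 = 374.7 kg/min.
Product flow = 979.18 + 1548 = 2527.2 kg/min; NaCl fraction = 0.148.

0.148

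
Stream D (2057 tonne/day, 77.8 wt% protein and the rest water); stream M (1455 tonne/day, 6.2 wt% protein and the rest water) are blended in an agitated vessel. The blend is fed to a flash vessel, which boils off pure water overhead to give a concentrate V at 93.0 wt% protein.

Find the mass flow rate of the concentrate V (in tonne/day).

1818 tonne/day

protein entering = 2057×0.778 + 1455×0.062 = 1690.6 tonne/day.
All protein reports to V, so V = 1690.6/0.930 = 1817.8 tonne/day.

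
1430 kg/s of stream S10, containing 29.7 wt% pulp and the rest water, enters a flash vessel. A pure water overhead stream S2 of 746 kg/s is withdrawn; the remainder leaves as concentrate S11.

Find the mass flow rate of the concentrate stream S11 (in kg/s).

Concentrate = 1430 − 746 = 684 kg/s.

684 kg/s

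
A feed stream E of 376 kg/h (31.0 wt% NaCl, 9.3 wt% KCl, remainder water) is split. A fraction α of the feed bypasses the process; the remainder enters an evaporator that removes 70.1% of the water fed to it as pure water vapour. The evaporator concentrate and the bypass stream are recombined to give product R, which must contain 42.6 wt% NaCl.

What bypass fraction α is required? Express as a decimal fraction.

0.349

All 376×0.310 = 116.56 kg/h of NaCl reaches R, so R = 116.56/0.426 = 273.62 kg/h and vapour = 102.38 kg/h.
The evaporator receives (1−α)·376 of feed at 0.597 water and removes 0.701 of that water:
0.701×0.597×(1−α)×376 = 102.38
(1−α) = 102.38/157.35 = 0.6507;  α = 0.3493.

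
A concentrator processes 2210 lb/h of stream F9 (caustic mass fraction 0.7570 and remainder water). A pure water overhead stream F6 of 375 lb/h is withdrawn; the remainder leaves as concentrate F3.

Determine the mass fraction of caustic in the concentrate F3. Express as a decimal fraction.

0.9117

caustic is not removed: 2210×0.757 = 1673 lb/h of caustic enters F3.
Concentrate = 2210 − 375 = 1835 lb/h.
Mass fraction = 1673/1835 = 0.9117.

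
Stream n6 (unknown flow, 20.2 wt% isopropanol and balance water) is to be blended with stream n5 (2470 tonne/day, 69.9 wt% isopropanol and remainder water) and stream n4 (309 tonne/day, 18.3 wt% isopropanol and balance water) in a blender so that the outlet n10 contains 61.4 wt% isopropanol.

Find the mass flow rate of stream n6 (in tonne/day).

Let n6 be the unknown flow. Total out = 2779 + n6.
isopropanol balance: 1783.1 + 0.202·n6 = 0.614·(2779 + n6)
(0.202 − 0.614)·n6 = 0.614×2779 − 1783.1 = -76.771
n6 = -76.771 / -0.412 = 186.34 tonne/day

186.3 tonne/day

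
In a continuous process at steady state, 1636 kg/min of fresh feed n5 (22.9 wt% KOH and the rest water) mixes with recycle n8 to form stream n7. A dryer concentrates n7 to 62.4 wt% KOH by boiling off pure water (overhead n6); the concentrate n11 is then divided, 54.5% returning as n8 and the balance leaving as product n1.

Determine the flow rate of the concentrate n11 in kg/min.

Overall KOH balance (none leaves overhead): KOH in fresh feed = KOH in product, i.e. 1636×0.229 = (1−0.545)·n11·0.624.
n11 = 374.64/(0.624×0.455) = 1319.5 kg/min.

1320 kg/min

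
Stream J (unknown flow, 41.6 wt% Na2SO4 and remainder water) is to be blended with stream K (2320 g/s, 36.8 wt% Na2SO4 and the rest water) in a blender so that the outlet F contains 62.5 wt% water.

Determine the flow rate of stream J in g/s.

396.1 g/s

Let J be the unknown flow. Total out = 2320 + J.
water balance: 1466.2 + 0.584·J = 0.625·(2320 + J)
(0.584 − 0.625)·J = 0.625×2320 − 1466.2 = -16.24
J = -16.24 / -0.041 = 396.1 g/s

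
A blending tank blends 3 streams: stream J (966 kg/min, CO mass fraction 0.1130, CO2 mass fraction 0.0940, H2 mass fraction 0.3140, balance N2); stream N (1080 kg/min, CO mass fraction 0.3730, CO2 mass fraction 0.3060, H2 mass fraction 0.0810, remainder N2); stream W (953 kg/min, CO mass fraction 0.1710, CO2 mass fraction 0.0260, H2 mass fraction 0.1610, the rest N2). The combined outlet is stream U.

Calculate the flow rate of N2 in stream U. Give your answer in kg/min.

N2 out = N2 in = 966×0.479 + 1080×0.240 + 953×0.642 = 1333.7 kg/min.

1334 kg/min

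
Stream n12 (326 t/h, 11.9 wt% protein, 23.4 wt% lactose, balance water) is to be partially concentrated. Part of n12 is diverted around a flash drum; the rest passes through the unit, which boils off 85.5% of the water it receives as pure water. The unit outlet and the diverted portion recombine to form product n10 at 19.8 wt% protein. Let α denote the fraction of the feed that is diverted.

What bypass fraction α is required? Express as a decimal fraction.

All 326×0.119 = 38.794 t/h of protein reaches n10, so n10 = 38.794/0.198 = 195.93 t/h and vapour = 130.07 t/h.
The evaporator receives (1−α)·326 of feed at 0.647 water and removes 0.855 of that water:
0.855×0.647×(1−α)×326 = 130.07
(1−α) = 130.07/180.34 = 0.7213;  α = 0.2787.

0.279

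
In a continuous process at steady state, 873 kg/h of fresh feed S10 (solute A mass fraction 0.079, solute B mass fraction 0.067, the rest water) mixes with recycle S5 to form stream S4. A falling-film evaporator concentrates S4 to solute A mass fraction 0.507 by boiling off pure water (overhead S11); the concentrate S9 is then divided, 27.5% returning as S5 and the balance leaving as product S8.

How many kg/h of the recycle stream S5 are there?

51.6 kg/h

Overall solute A balance (none leaves overhead): solute A in fresh feed = solute A in product, i.e. 873×0.079 = (1−0.275)·S9·0.507.
S9 = 68.967/(0.507×0.725) = 187.63 kg/h.
Recycle S5 = 0.275×187.63 = 51.597 kg/h.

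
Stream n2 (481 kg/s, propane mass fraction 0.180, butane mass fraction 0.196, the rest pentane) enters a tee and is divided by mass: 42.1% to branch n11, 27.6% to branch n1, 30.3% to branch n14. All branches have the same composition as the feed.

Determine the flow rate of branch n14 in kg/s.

145.7 kg/s

Branch n14 flow = 0.303×481 = 145.74 kg/s.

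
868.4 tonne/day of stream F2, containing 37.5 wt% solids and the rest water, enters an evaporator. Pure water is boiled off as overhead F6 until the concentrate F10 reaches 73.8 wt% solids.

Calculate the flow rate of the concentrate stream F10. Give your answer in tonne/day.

solids is conserved: 868.4×0.375 = 325.65 tonne/day all reports to the concentrate.
Concentrate = 325.65/(target fraction) = 441.26 tonne/day.

441.3 tonne/day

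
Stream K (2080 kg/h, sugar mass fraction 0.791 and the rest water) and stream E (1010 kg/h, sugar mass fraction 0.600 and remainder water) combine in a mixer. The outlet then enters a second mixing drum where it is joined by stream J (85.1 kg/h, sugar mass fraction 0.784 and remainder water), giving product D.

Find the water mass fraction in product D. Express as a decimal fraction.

Overall, product flow = 3175.1 kg/h.
water in = 2080×0.209 + 1010×0.400 + 85.1×0.216 = 857.1 kg/h.
water fraction in D = 0.270.

0.270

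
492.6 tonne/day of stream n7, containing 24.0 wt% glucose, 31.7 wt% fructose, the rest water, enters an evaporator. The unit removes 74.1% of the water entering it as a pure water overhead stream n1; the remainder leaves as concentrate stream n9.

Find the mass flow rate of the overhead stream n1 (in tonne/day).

161.7 tonne/day

water entering = 492.6×0.443 = 218.22 tonne/day; overhead removed = 0.741×218.22 = 161.7 tonne/day.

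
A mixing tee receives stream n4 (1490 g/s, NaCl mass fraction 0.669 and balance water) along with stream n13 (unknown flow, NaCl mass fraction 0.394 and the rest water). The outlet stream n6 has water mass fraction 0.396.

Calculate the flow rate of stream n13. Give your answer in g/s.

Let n13 be the unknown flow. Total out = 1490 + n13.
water balance: 493.19 + 0.606·n13 = 0.396·(1490 + n13)
(0.606 − 0.396)·n13 = 0.396×1490 − 493.19 = 96.85
n13 = 96.85 / 0.210 = 461.19 g/s

461.2 g/s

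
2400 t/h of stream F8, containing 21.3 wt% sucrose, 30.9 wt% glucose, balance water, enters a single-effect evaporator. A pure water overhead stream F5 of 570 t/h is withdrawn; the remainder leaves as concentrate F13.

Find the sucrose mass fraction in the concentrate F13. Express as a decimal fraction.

0.279

sucrose is not removed: 2400×0.213 = 511.2 t/h of sucrose enters F13.
Concentrate = 2400 − 570 = 1830 t/h.
Mass fraction = 511.2/1830 = 0.279.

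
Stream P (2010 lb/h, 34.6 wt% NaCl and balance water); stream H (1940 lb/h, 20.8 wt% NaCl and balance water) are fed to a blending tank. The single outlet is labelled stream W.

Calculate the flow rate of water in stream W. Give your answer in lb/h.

water out = water in = 2010×0.654 + 1940×0.792 = 2851 lb/h.

2851 lb/h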